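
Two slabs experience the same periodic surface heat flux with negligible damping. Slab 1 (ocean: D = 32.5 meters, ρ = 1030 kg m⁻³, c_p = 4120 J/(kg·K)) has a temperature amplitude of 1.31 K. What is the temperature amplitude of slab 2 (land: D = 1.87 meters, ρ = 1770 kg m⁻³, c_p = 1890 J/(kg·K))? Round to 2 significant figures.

29 K

C_ocean = 1.38×10^8 J/(m²·K); C_land = 6.26×10^6 J/(m²·K).
A ∝ 1/C ⇒ A_land = A_ocean × C_ocean/C_land = 1.31 × 22.0 = 28.9 K.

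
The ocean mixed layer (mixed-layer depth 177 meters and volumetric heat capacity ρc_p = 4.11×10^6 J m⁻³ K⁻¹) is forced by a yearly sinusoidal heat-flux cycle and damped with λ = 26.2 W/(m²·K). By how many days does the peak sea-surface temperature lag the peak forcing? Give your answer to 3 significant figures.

80.9 days

Areal heat capacity C = ρc_p × D = 4.11×10^6 × 177 = 7.27×10^8 J/(m²·K).
ω = 2π / 3.15×10^7 s = 1.99×10^-7 s⁻¹.
Phase lag φ = arctan(Cω/λ) = arctan(145/26.2) = 1.39 rad.
Time lag = φ / ω = 1.39 / 1.99×10^-7 = 6.99×10^6 s = 80.9 days.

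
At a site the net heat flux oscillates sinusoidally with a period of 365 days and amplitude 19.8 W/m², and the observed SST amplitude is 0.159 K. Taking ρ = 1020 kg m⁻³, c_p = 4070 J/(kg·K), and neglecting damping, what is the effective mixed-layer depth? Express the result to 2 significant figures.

150 m

ω = 2π / 3.15×10^7 s = 1.99×10^-7 s⁻¹.
Required C = F₀ / (A ω) = 19.8 / (0.159 × 1.99×10^-7) = 6.25×10^8 J/(m²·K).
D = C / (ρ c_p) = 6.25×10^8 / (1020 × 4070) = 151 m.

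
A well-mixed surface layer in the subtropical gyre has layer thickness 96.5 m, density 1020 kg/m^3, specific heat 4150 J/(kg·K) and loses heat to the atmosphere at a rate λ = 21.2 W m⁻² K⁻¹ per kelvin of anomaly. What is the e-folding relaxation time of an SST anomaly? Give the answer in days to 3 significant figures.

223 days

Areal heat capacity C = ρ c_p D = 1020 × 4150 × 96.5 = 4.08×10^8 J/(m²·K).
Relaxation time τ = C / λ = 4.08×10^8 / 21.2 = 1.93×10^7 s.
In days: 1.93×10^7 s / (86400 s/day) = 223 days.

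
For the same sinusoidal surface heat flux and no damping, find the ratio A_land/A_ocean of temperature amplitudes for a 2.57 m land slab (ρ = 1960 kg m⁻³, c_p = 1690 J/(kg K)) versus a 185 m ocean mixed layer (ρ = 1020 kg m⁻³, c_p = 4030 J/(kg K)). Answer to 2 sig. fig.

C_ocean = 1020 × 4030 × 185 = 7.60×10^8 J/(m²·K).
C_land = 1960 × 1690 × 2.57 = 8.51×10^6 J/(m²·K).
Undamped amplitude ∝ 1/C, so A_land/A_ocean = C_ocean/C_land = 89.3.

89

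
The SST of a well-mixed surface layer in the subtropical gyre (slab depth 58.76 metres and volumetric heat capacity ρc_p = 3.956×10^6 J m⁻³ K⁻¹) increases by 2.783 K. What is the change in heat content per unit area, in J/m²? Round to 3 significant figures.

Areal heat capacity C = ρc_p × D = 3.956×10^6 × 58.76 = 2.32×10^8 J m⁻² K⁻¹.
ΔQ = C ΔT = 2.32×10^8 × 2.783 = 6.47×10^8 J/m².

6.47×10^8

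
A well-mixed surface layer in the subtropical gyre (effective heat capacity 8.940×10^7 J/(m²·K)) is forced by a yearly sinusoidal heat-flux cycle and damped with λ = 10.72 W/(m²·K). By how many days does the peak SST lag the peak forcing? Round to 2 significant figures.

Areal heat capacity C = 8.940×10^7 J/(m²·K) (given).
ω = 2π / 3.15×10^7 s = 1.99×10^-7 s⁻¹.
Phase lag φ = arctan(Cω/λ) = arctan(17.8/10.72) = 1.03 rad.
Time lag = φ / ω = 1.03 / 1.99×10^-7 = 5.16×10^6 s = 59.8 days.

60 days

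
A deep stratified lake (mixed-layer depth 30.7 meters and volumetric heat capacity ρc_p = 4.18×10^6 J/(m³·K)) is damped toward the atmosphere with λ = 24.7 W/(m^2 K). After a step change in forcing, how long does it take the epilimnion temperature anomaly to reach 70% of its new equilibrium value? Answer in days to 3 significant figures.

72.4 days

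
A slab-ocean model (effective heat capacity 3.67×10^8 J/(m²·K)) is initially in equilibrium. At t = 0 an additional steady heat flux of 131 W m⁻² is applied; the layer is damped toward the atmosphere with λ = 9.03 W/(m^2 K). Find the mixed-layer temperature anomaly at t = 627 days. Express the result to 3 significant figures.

10.7 K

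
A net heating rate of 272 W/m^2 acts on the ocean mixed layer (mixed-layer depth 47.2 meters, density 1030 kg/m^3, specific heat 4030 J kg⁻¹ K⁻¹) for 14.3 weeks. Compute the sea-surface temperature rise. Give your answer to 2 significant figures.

12 K

Areal heat capacity C = ρ c_p D = 1030 × 4030 × 47.2 = 1.96×10^8 J/(m²·K).
Net heat input Q = F Δt = 272 × (14.3 weeks × 6.048×10^5 s/week) = 2.35×10^9 J/m².
ΔT = Q / C = 2.35×10^9 / 1.96×10^8 = 12.0 K.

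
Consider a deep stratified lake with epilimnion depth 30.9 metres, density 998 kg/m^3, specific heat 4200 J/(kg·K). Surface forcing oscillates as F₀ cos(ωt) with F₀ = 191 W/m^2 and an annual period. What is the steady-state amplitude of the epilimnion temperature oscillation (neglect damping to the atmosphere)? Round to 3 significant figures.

Areal heat capacity C = ρ c_p D = 998 × 4200 × 30.9 = 1.30×10^8 J m⁻² K⁻¹.
Angular frequency ω = 2π / T = 2π / 3.15×10^7 s = 1.99×10^-7 s⁻¹.
Cω = 1.30×10^8 × 1.99×10^-7 = 25.8 W/(m²·K).
Amplitude A = F₀ / (Cω) = 191 / 25.8 = 7.40 K.

7.40 K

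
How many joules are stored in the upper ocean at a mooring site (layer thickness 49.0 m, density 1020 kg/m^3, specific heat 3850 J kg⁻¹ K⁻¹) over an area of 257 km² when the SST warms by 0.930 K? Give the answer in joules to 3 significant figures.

4.60×10^16 J

Areal heat capacity C = ρ c_p D = 1020 × 3850 × 49.0 = 1.92×10^8 J/(m^2 K).
Heat per unit area: q = C ΔT = 1.92×10^8 × 0.930 = 1.79×10^8 J/m².
Total heat: Q = q × A = 1.79×10^8 × (257 × 10⁶ m²) = 4.60×10^16 J.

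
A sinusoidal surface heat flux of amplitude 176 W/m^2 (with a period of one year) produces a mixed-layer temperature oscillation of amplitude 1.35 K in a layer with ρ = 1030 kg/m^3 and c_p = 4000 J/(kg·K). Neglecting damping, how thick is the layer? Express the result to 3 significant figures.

159 m

ω = 2π / 3.15×10^7 s = 1.99×10^-7 s⁻¹.
Required C = F₀ / (A ω) = 176 / (1.35 × 1.99×10^-7) = 6.54×10^8 J/(m²·K).
D = C / (ρ c_p) = 6.54×10^8 / (1030 × 4000) = 159 m.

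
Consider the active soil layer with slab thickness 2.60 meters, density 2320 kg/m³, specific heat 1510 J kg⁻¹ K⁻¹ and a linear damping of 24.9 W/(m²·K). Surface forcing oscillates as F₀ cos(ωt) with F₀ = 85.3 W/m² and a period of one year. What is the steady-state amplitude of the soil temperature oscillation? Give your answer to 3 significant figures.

3.42 K

Areal heat capacity C = ρ c_p D = 2320 × 1510 × 2.60 = 9.11×10^6 J/(m²·K).
Angular frequency ω = 2π / T = 2π / 3.15×10^7 s = 1.99×10^-7 s⁻¹.
√((Cω)² + λ²) = √((1.81)² + 24.9²) = 25.0 W/(m²·K).
Amplitude A = F₀ / √((Cω)²+λ²) = 85.3 / 25.0 = 3.42 K.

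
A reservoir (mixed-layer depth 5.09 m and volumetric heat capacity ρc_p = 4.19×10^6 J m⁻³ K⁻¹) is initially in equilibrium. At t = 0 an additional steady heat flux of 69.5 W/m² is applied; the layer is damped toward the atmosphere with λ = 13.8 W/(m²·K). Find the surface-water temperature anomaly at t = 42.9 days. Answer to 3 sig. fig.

4.58 K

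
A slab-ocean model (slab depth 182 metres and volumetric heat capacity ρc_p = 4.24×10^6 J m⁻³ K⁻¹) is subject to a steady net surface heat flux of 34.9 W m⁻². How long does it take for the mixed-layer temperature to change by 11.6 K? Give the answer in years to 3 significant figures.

8.13 years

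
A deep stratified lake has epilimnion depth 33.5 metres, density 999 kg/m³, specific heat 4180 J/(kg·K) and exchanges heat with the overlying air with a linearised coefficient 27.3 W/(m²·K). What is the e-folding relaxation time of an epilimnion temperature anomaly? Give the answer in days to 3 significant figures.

Areal heat capacity C = ρ c_p D = 999 × 4180 × 33.5 = 1.40×10^8 J/(m^2 K).
Relaxation time τ = C / λ = 1.40×10^8 / 27.3 = 5.12×10^6 s.
In days: 5.12×10^6 s / (86400 s/day) = 59.3 days.

59.3 days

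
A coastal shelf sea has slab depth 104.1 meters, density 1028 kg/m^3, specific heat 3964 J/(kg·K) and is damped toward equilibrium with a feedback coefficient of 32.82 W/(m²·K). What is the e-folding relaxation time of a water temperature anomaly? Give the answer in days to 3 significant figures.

Areal heat capacity C = ρ c_p D = 1028 × 3964 × 104.1 = 4.24×10^8 J/(m²·K).
Relaxation time τ = C / λ = 4.24×10^8 / 32.82 = 1.29×10^7 s.
In days: 1.29×10^7 s / (86400 s/day) = 150 days.

150 days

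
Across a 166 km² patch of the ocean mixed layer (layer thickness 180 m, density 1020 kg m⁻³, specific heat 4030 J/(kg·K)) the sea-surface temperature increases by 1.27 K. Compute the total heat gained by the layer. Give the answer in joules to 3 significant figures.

Areal heat capacity C = ρ c_p D = 1020 × 4030 × 180 = 7.40×10^8 J m⁻² K⁻¹.
Heat per unit area: q = C ΔT = 7.40×10^8 × 1.27 = 9.40×10^8 J/m².
Total heat: Q = q × A = 9.40×10^8 × (166 × 10⁶ m²) = 1.56×10^17 J.

1.56×10^17 J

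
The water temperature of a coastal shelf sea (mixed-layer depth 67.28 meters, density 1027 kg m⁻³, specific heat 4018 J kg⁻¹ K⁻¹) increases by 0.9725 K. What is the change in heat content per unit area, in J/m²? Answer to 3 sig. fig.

2.70×10^8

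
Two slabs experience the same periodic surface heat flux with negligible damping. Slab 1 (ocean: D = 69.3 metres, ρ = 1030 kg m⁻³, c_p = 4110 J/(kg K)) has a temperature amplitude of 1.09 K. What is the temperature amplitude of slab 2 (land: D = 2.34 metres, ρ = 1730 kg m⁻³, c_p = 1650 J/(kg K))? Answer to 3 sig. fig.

47.9 K

C_ocean = 2.93×10^8 J/(m²·K); C_land = 6.68×10^6 J/(m²·K).
A ∝ 1/C ⇒ A_land = A_ocean × C_ocean/C_land = 1.09 × 43.9 = 47.9 K.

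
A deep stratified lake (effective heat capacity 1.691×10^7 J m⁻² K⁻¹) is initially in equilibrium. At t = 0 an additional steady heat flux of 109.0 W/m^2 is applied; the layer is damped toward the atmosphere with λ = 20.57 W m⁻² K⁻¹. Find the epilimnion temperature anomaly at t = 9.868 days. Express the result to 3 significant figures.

3.42 K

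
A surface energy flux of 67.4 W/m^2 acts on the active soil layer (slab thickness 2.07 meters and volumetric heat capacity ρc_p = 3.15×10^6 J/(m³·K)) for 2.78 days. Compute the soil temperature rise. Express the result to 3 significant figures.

2.48 K

Areal heat capacity C = ρc_p × D = 3.15×10^6 × 2.07 = 6.52×10^6 J/(m^2 K).
Net heat input Q = F Δt = 67.4 × (2.78 days × 86400 s/day) = 1.62×10^7 J/m².
ΔT = Q / C = 1.62×10^7 / 6.52×10^6 = 2.48 K.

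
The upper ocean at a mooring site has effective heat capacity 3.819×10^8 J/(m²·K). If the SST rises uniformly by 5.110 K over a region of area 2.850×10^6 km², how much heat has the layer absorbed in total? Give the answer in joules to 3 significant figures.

Areal heat capacity C = 3.819×10^8 J/(m²·K) (given).
Heat per unit area: q = C ΔT = 3.82×10^8 × 5.110 = 1.95×10^9 J/m².
Total heat: Q = q × A = 1.95×10^9 × (2.850×10^6 × 10⁶ m²) = 5.56×10^21 J.

5.56×10^21 J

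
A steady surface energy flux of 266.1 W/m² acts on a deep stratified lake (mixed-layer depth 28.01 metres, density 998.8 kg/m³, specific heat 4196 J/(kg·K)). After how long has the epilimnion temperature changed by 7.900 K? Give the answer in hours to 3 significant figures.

968 hours

Areal heat capacity C = ρ c_p D = 998.8 × 4196 × 28.01 = 1.17×10^8 J/(m²·K).
Time required: Δt = C ΔT / F = 1.17×10^8 × 7.900 / 266.1 = 3.49×10^6 s.
In hours: 3.49×10^6 s / (3600 s/hour) = 968 hours.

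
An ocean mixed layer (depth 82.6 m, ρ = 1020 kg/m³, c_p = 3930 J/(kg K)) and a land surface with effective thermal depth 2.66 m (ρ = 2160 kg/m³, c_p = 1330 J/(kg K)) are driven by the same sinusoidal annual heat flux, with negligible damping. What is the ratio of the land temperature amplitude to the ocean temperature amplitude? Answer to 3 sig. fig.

43.3

C_ocean = 1020 × 3930 × 82.6 = 3.31×10^8 J/(m²·K).
C_land = 2160 × 1330 × 2.66 = 7.64×10^6 J/(m²·K).
Undamped amplitude ∝ 1/C, so A_land/A_ocean = C_ocean/C_land = 43.3.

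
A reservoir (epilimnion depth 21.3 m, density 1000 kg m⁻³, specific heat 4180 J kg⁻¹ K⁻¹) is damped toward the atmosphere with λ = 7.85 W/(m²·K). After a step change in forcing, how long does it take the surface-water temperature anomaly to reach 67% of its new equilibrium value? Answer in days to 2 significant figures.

150 days

Areal heat capacity C = ρ c_p D = 1000 × 4180 × 21.3 = 8.90×10^7 J/(m²·K).
τ = C / λ = 8.90×10^7 / 7.85 = 1.13×10^7 s.
Fraction reached: 1 − e^(−t/τ) = 0.67 ⇒ t = −τ ln(1 − 0.67) = τ × 1.11.
t = 1.26×10^7 s = 146 days.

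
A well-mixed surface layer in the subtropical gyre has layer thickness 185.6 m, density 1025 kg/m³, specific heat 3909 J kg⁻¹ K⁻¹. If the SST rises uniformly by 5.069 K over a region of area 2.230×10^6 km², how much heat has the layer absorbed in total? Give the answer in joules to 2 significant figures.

8.4×10^21 J

Areal heat capacity C = ρ c_p D = 1025 × 3909 × 185.6 = 7.44×10^8 J/(m^2 K).
Heat per unit area: q = C ΔT = 7.44×10^8 × 5.069 = 3.77×10^9 J/m².
Total heat: Q = q × A = 3.77×10^9 × (2.230×10^6 × 10⁶ m²) = 8.41×10^21 J.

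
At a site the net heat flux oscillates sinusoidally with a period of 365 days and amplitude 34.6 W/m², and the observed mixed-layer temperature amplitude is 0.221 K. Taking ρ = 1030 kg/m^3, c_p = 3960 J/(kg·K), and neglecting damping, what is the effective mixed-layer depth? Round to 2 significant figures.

ω = 2π / 3.15×10^7 s = 1.99×10^-7 s⁻¹.
Required C = F₀ / (A ω) = 34.6 / (0.221 × 1.99×10^-7) = 7.86×10^8 J/(m²·K).
D = C / (ρ c_p) = 7.86×10^8 / (1030 × 3960) = 193 m.

190 m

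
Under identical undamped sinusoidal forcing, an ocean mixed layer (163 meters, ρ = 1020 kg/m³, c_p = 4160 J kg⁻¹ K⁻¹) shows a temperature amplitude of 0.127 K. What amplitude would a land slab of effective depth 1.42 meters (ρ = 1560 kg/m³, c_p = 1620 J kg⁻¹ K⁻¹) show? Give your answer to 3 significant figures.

24.5 K

C_ocean = 6.92×10^8 J/(m²·K); C_land = 3.59×10^6 J/(m²·K).
A ∝ 1/C ⇒ A_land = A_ocean × C_ocean/C_land = 0.127 × 193 = 24.5 K.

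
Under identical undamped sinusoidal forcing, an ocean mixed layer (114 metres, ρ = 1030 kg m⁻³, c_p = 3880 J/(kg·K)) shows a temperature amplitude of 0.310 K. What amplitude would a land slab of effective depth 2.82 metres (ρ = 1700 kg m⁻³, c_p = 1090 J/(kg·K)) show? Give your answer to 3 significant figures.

27.0 K

C_ocean = 4.56×10^8 J/(m²·K); C_land = 5.23×10^6 J/(m²·K).
A ∝ 1/C ⇒ A_land = A_ocean × C_ocean/C_land = 0.310 × 87.2 = 27.0 K.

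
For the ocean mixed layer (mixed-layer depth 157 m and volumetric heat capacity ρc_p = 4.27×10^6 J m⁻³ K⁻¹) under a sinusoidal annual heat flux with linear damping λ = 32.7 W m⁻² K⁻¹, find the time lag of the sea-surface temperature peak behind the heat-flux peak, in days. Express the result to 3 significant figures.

77.3 days

Areal heat capacity C = ρc_p × D = 4.27×10^6 × 157 = 6.70×10^8 J/(m^2 K).
ω = 2π / 3.15×10^7 s = 1.99×10^-7 s⁻¹.
Phase lag φ = arctan(Cω/λ) = arctan(134/32.7) = 1.33 rad.
Time lag = φ / ω = 1.33 / 1.99×10^-7 = 6.68×10^6 s = 77.3 days.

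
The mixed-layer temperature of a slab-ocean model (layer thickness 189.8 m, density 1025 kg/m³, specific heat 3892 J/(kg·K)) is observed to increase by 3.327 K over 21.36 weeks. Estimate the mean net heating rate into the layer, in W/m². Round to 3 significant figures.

195

Areal heat capacity C = ρ c_p D = 1025 × 3892 × 189.8 = 7.57×10^8 J m⁻² K⁻¹.
Required heat per unit area: Q = C ΔT = 7.57×10^8 × 3.327 = 2.52×10^9 J/m².
Flux F = Q / Δt = 2.52×10^9 / 1.29×10^7 s = 195 W/m².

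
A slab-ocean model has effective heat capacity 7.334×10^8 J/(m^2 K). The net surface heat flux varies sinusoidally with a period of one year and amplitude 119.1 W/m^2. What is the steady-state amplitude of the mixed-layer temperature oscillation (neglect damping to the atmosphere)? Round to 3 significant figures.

0.815 K

Areal heat capacity C = 7.334×10^8 J/(m^2 K) (given).
Angular frequency ω = 2π / T = 2π / 3.15×10^7 s = 1.99×10^-7 s⁻¹.
Cω = 7.33×10^8 × 1.99×10^-7 = 146 W/(m²·K).
Amplitude A = F₀ / (Cω) = 119.1 / 146 = 0.815 K.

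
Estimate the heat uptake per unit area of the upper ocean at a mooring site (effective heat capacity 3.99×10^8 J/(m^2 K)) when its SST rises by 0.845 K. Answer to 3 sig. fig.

3.37×10^8

Areal heat capacity C = 3.99×10^8 J/(m^2 K) (given).
ΔQ = C ΔT = 3.99×10^8 × 0.845 = 3.37×10^8 J/m².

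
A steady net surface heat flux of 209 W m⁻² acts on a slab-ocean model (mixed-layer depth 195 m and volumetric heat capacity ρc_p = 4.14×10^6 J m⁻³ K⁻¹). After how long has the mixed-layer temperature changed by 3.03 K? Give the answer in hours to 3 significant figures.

Areal heat capacity C = ρc_p × D = 4.14×10^6 × 195 = 8.07×10^8 J/(m²·K).
Time required: Δt = C ΔT / F = 8.07×10^8 × 3.03 / 209 = 1.17×10^7 s.
In hours: 1.17×10^7 s / (3600 s/hour) = 3250 hours.

3250 hours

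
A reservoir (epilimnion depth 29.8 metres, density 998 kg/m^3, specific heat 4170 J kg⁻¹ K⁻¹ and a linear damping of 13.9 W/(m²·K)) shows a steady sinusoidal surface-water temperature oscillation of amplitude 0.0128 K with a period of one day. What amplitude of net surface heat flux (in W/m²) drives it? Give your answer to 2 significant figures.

Areal heat capacity C = ρ c_p D = 998 × 4170 × 29.8 = 1.24×10^8 J/(m^2 K).
ω = 2π / 86400 s = 7.27×10^-5 s⁻¹.
√((Cω)² + λ²) = √((9020)² + 13.9²) = 9020 W/(m²·K).
F₀ = A × √((Cω)²+λ²) = 0.0128 × 9020 = 115 W/m².

120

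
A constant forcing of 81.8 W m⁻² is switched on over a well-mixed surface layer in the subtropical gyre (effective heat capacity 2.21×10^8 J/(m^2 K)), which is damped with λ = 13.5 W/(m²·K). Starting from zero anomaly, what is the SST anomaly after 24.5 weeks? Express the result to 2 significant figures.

3.6 K

Areal heat capacity C = 2.21×10^8 J/(m^2 K) (given).
τ = C / λ = 2.21×10^8 / 13.5 = 1.64×10^7 s.
Equilibrium anomaly ΔT_eq = F / λ = 81.8 / 13.5 = 6.06 K.
t = 24.5 weeks = 1.48×10^7 s, so t/τ = 0.905.
ΔT(t) = ΔT_eq (1 − e^(−t/τ)) = 6.06 × (1 − e^−0.905) = 3.61 K.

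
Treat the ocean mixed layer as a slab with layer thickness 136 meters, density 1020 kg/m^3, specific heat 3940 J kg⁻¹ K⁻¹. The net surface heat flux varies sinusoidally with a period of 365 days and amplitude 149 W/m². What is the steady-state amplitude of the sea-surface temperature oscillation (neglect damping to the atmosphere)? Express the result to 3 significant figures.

1.37 K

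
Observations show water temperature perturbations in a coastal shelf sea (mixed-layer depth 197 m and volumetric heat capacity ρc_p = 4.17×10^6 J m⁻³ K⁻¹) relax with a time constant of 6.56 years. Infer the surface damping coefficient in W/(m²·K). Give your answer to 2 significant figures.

4.0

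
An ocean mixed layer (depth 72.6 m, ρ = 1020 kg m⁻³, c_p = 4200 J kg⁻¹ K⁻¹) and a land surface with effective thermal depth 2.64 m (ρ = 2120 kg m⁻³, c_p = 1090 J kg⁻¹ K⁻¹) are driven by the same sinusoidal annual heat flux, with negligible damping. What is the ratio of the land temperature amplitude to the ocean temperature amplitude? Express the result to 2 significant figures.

51

C_ocean = 1020 × 4200 × 72.6 = 3.11×10^8 J/(m²·K).
C_land = 2120 × 1090 × 2.64 = 6.10×10^6 J/(m²·K).
Undamped amplitude ∝ 1/C, so A_land/A_ocean = C_ocean/C_land = 51.0.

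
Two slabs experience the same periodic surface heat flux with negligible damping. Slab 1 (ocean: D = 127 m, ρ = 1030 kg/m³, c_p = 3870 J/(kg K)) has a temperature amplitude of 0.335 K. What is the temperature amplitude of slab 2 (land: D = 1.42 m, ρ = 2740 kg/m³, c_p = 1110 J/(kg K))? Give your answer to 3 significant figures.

C_ocean = 5.06×10^8 J/(m²·K); C_land = 4.32×10^6 J/(m²·K).
A ∝ 1/C ⇒ A_land = A_ocean × C_ocean/C_land = 0.335 × 117 = 39.3 K.

39.3 K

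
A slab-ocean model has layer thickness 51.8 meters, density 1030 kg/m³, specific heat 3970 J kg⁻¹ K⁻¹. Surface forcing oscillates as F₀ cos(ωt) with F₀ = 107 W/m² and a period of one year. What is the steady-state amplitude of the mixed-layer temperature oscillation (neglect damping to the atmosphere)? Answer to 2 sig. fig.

2.5 K

Areal heat capacity C = ρ c_p D = 1030 × 3970 × 51.8 = 2.12×10^8 J/(m²·K).
Angular frequency ω = 2π / T = 2π / 3.15×10^7 s = 1.99×10^-7 s⁻¹.
Cω = 2.12×10^8 × 1.99×10^-7 = 42.2 W/(m²·K).
Amplitude A = F₀ / (Cω) = 107 / 42.2 = 2.54 K.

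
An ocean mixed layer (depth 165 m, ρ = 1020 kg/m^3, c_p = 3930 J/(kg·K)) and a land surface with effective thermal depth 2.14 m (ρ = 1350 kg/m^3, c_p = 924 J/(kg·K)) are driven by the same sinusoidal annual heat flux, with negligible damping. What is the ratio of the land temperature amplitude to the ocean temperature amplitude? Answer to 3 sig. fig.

248

C_ocean = 1020 × 3930 × 165 = 6.61×10^8 J/(m²·K).
C_land = 1350 × 924 × 2.14 = 2.67×10^6 J/(m²·K).
Undamped amplitude ∝ 1/C, so A_land/A_ocean = C_ocean/C_land = 248.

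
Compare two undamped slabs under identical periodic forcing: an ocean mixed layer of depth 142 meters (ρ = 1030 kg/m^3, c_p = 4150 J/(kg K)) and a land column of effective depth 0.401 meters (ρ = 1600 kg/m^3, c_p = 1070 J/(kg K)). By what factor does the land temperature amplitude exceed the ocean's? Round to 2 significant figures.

880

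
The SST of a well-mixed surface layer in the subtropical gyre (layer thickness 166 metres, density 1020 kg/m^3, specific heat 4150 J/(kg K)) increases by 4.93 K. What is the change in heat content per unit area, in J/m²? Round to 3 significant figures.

Areal heat capacity C = ρ c_p D = 1020 × 4150 × 166 = 7.03×10^8 J m⁻² K⁻¹.
ΔQ = C ΔT = 7.03×10^8 × 4.93 = 3.46×10^9 J/m².

3.46×10^9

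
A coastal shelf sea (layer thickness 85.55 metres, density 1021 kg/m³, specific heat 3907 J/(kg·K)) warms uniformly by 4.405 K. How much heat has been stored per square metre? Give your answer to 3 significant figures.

Areal heat capacity C = ρ c_p D = 1021 × 3907 × 85.55 = 3.41×10^8 J/(m^2 K).
ΔQ = C ΔT = 3.41×10^8 × 4.405 = 1.50×10^9 J/m².

1.50×10^9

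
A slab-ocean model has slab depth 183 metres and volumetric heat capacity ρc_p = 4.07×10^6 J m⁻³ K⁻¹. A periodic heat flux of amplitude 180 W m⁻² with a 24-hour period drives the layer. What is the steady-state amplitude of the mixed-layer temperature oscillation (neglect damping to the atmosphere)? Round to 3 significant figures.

Areal heat capacity C = ρc_p × D = 4.07×10^6 × 183 = 7.45×10^8 J/(m^2 K).
Angular frequency ω = 2π / T = 2π / 86400 s = 7.27×10^-5 s⁻¹.
Cω = 7.45×10^8 × 7.27×10^-5 = 54200 W/(m²·K).
Amplitude A = F₀ / (Cω) = 180 / 54200 = 0.00332 K.

0.00332 K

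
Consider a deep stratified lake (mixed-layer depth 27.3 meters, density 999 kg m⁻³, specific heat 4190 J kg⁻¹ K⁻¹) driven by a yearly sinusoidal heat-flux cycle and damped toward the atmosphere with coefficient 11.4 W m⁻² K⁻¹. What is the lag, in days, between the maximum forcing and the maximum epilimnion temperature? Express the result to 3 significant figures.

64.3 days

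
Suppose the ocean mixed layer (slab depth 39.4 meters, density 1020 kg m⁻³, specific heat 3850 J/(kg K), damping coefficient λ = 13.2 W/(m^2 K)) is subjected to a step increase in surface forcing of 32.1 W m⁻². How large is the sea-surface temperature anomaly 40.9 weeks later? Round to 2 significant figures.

2.1 K

Areal heat capacity C = ρ c_p D = 1020 × 3850 × 39.4 = 1.55×10^8 J/(m²·K).
τ = C / λ = 1.55×10^8 / 13.2 = 1.17×10^7 s.
Equilibrium anomaly ΔT_eq = F / λ = 32.1 / 13.2 = 2.43 K.
t = 40.9 weeks = 2.47×10^7 s, so t/τ = 2.11.
ΔT(t) = ΔT_eq (1 − e^(−t/τ)) = 2.43 × (1 − e^−2.11) = 2.14 K.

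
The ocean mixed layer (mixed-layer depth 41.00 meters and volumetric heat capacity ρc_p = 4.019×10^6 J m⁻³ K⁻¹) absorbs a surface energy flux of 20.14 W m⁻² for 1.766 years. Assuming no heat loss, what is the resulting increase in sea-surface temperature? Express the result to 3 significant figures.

6.81 K

Areal heat capacity C = ρc_p × D = 4.019×10^6 × 41.00 = 1.65×10^8 J/(m^2 K).
Net heat input Q = F Δt = 20.14 × (1.766 years × 3.156×10^7 s/year) = 1.12×10^9 J/m².
ΔT = Q / C = 1.12×10^9 / 1.65×10^8 = 6.81 K.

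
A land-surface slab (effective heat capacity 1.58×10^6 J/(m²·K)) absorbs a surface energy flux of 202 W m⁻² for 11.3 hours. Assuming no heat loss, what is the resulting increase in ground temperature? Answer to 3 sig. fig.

5.20 K

Areal heat capacity C = 1.58×10^6 J/(m²·K) (given).
Net heat input Q = F Δt = 202 × (11.3 hours × 3600 s/hour) = 8.22×10^6 J/m².
ΔT = Q / C = 8.22×10^6 / 1.58×10^6 = 5.20 K.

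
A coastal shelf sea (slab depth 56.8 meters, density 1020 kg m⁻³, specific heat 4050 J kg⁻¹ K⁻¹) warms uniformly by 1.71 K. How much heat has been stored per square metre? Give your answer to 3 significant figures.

4.01×10^8

Areal heat capacity C = ρ c_p D = 1020 × 4050 × 56.8 = 2.35×10^8 J/(m²·K).
ΔQ = C ΔT = 2.35×10^8 × 1.71 = 4.01×10^8 J/m².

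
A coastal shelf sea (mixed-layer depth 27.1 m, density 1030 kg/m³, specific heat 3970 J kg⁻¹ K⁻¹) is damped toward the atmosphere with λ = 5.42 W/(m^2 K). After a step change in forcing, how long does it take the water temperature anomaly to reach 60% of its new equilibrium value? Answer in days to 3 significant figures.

Areal heat capacity C = ρ c_p D = 1030 × 3970 × 27.1 = 1.11×10^8 J/(m²·K).
τ = C / λ = 1.11×10^8 / 5.42 = 2.04×10^7 s.
Fraction reached: 1 − e^(−t/τ) = 0.60 ⇒ t = −τ ln(1 − 0.60) = τ × 0.916.
t = 1.87×10^7 s = 217 days.

217 days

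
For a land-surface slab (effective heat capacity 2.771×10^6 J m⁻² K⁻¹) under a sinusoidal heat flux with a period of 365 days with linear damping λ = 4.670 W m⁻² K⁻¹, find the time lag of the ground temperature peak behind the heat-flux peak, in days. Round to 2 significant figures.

Areal heat capacity C = 2.771×10^6 J m⁻² K⁻¹ (given).
ω = 2π / 3.15×10^7 s = 1.99×10^-7 s⁻¹.
Phase lag φ = arctan(Cω/λ) = arctan(0.552/4.670) = 0.118 rad.
Time lag = φ / ω = 0.118 / 1.99×10^-7 = 5.91×10^5 s = 6.84 days.

6.8 days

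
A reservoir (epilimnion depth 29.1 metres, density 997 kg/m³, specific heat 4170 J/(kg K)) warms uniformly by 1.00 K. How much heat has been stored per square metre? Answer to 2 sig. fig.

1.2×10^8

Areal heat capacity C = ρ c_p D = 997 × 4170 × 29.1 = 1.21×10^8 J/(m^2 K).
ΔQ = C ΔT = 1.21×10^8 × 1.00 = 1.21×10^8 J/m².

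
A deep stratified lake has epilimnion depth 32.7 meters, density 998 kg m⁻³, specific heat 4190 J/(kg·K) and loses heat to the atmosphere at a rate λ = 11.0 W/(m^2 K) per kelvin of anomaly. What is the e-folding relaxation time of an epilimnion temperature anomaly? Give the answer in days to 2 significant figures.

140 days

Areal heat capacity C = ρ c_p D = 998 × 4190 × 32.7 = 1.37×10^8 J m⁻² K⁻¹.
Relaxation time τ = C / λ = 1.37×10^8 / 11.0 = 1.24×10^7 s.
In days: 1.24×10^7 s / (86400 s/day) = 144 days.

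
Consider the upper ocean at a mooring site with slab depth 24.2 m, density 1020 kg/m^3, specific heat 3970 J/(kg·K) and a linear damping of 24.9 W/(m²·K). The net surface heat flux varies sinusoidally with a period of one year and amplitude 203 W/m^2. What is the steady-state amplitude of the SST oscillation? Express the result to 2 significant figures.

Areal heat capacity C = ρ c_p D = 1020 × 3970 × 24.2 = 9.80×10^7 J/(m^2 K).
Angular frequency ω = 2π / T = 2π / 3.15×10^7 s = 1.99×10^-7 s⁻¹.
√((Cω)² + λ²) = √((19.5)² + 24.9²) = 31.6 W/(m²·K).
Amplitude A = F₀ / √((Cω)²+λ²) = 203 / 31.6 = 6.42 K.

6.4 K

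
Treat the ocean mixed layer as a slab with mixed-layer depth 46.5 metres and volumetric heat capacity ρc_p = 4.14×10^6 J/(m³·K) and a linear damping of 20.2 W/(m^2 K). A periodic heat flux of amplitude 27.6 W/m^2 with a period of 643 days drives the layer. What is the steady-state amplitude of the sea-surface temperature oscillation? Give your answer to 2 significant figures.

0.93 K

Areal heat capacity C = ρc_p × D = 4.14×10^6 × 46.5 = 1.93×10^8 J m⁻² K⁻¹.
Angular frequency ω = 2π / T = 2π / 5.56×10^7 s = 1.13×10^-7 s⁻¹.
√((Cω)² + λ²) = √((21.8)² + 20.2²) = 29.7 W/(m²·K).
Amplitude A = F₀ / √((Cω)²+λ²) = 27.6 / 29.7 = 0.929 K.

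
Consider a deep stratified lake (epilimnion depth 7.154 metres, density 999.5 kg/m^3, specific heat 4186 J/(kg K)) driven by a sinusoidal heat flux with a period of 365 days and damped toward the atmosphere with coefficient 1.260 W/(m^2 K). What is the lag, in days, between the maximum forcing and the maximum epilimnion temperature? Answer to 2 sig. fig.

Areal heat capacity C = ρ c_p D = 999.5 × 4186 × 7.154 = 2.99×10^7 J m⁻² K⁻¹.
ω = 2π / 3.15×10^7 s = 1.99×10^-7 s⁻¹.
Phase lag φ = arctan(Cω/λ) = arctan(5.96/1.260) = 1.36 rad.
Time lag = φ / ω = 1.36 / 1.99×10^-7 = 6.84×10^6 s = 79.2 days.

79 days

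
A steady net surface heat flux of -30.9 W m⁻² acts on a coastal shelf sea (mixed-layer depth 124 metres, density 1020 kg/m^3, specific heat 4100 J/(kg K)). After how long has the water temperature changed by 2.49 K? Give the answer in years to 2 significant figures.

1.3 years

Areal heat capacity C = ρ c_p D = 1020 × 4100 × 124 = 5.19×10^8 J/(m²·K).
Time required: Δt = C ΔT / F = 5.19×10^8 × -2.49 / -30.9 = 4.18×10^7 s.
In years: 4.18×10^7 s / (3.156×10^7 s/year) = 1.32 years.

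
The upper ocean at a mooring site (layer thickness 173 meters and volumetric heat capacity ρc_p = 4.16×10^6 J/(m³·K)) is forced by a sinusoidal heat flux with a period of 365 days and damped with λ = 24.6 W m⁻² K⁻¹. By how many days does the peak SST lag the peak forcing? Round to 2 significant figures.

81 days

Areal heat capacity C = ρc_p × D = 4.16×10^6 × 173 = 7.20×10^8 J/(m^2 K).
ω = 2π / 3.15×10^7 s = 1.99×10^-7 s⁻¹.
Phase lag φ = arctan(Cω/λ) = arctan(143/24.6) = 1.40 rad.
Time lag = φ / ω = 1.40 / 1.99×10^-7 = 7.03×10^6 s = 81.4 days.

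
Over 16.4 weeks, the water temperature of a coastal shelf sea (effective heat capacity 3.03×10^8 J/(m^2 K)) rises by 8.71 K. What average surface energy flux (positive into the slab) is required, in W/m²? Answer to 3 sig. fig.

Areal heat capacity C = 3.03×10^8 J/(m^2 K) (given).
Required heat per unit area: Q = C ΔT = 3.03×10^8 × 8.71 = 2.64×10^9 J/m².
Flux F = Q / Δt = 2.64×10^9 / 9.92×10^6 s = 266 W/m².

266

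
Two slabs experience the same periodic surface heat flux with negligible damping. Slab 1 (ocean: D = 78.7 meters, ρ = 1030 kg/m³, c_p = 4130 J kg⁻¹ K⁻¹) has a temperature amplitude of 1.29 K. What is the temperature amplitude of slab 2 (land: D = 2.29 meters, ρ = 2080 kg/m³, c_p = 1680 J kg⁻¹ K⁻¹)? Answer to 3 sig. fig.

C_ocean = 3.35×10^8 J/(m²·K); C_land = 8.00×10^6 J/(m²·K).
A ∝ 1/C ⇒ A_land = A_ocean × C_ocean/C_land = 1.29 × 41.8 = 54.0 K.

54.0 K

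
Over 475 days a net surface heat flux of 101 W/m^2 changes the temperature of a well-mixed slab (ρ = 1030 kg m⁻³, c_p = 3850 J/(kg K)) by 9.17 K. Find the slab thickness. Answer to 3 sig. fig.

114 m

Heat input Q = F Δt = 101 × 4.10×10^7 s = 4.15×10^9 J/m².
Required areal heat capacity C = Q / ΔT = 4.52×10^8 J/(m²·K).
Depth D = C / (ρ c_p) = 4.52×10^8 / (1030 × 3850) = 114 m.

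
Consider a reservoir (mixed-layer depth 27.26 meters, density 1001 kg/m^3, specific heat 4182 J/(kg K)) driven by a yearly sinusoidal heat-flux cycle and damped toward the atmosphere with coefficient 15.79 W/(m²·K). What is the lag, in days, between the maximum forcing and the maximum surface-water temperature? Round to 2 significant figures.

56 days

Areal heat capacity C = ρ c_p D = 1001 × 4182 × 27.26 = 1.14×10^8 J/(m²·K).
ω = 2π / 3.15×10^7 s = 1.99×10^-7 s⁻¹.
Phase lag φ = arctan(Cω/λ) = arctan(22.7/15.79) = 0.964 rad.
Time lag = φ / ω = 0.964 / 1.99×10^-7 = 4.84×10^6 s = 56.0 days.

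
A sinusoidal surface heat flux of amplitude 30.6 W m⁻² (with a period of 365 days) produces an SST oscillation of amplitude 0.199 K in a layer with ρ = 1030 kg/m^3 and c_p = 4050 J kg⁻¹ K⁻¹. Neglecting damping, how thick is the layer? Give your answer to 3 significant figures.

185 m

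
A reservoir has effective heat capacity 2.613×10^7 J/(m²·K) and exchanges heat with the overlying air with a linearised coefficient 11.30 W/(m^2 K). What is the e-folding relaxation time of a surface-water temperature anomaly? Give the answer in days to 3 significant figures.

Areal heat capacity C = 2.613×10^7 J/(m²·K) (given).
Relaxation time τ = C / λ = 2.61×10^7 / 11.30 = 2.31×10^6 s.
In days: 2.31×10^6 s / (86400 s/day) = 26.8 days.

26.8 days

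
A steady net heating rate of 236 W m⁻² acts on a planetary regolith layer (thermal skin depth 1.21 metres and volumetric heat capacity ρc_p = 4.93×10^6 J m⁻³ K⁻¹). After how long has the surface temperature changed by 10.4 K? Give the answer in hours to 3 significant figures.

73.0 hours

Areal heat capacity C = ρc_p × D = 4.93×10^6 × 1.21 = 5.97×10^6 J m⁻² K⁻¹.
Time required: Δt = C ΔT / F = 5.97×10^6 × 10.4 / 236 = 2.63×10^5 s.
In hours: 2.63×10^5 s / (3600 s/hour) = 73.0 hours.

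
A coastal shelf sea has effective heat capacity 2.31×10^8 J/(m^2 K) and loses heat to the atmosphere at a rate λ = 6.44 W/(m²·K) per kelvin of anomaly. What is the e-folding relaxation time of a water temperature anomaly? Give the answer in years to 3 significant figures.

1.14 years

Areal heat capacity C = 2.31×10^8 J/(m^2 K) (given).
Relaxation time τ = C / λ = 2.31×10^8 / 6.44 = 3.59×10^7 s.
In years: 3.59×10^7 s / (3.156×10^7 s/year) = 1.14 years.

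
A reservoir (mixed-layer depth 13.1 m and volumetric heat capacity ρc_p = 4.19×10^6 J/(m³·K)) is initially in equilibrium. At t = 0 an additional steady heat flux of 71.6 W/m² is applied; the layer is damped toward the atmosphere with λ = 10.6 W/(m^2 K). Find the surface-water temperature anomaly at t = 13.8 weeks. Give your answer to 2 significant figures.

5.4 K

Areal heat capacity C = ρc_p × D = 4.19×10^6 × 13.1 = 5.49×10^7 J m⁻² K⁻¹.
τ = C / λ = 5.49×10^7 / 10.6 = 5.18×10^6 s.
Equilibrium anomaly ΔT_eq = F / λ = 71.6 / 10.6 = 6.75 K.
t = 13.8 weeks = 8.35×10^6 s, so t/τ = 1.61.
ΔT(t) = ΔT_eq (1 − e^(−t/τ)) = 6.75 × (1 − e^−1.61) = 5.41 K.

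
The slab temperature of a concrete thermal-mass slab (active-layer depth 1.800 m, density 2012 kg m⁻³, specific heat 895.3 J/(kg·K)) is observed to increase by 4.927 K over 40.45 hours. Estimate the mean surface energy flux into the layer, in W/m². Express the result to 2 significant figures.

Areal heat capacity C = ρ c_p D = 2012 × 895.3 × 1.800 = 3.24×10^6 J/(m^2 K).
Required heat per unit area: Q = C ΔT = 3.24×10^6 × 4.927 = 1.60×10^7 J/m².
Flux F = Q / Δt = 1.60×10^7 / 1.46×10^5 s = 110 W/m².

110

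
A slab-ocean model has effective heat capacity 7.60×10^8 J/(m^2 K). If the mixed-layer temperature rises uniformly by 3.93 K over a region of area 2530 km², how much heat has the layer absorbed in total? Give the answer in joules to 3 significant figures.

7.56×10^18 J

Areal heat capacity C = 7.60×10^8 J/(m^2 K) (given).
Heat per unit area: q = C ΔT = 7.60×10^8 × 3.93 = 2.99×10^9 J/m².
Total heat: Q = q × A = 2.99×10^9 × (2530 × 10⁶ m²) = 7.56×10^18 J.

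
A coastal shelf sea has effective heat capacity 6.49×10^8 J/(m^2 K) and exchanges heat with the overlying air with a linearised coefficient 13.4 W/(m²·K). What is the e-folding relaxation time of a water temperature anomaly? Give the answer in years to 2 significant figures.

1.5 years

Areal heat capacity C = 6.49×10^8 J/(m^2 K) (given).
Relaxation time τ = C / λ = 6.49×10^8 / 13.4 = 4.84×10^7 s.
In years: 4.84×10^7 s / (3.156×10^7 s/year) = 1.53 years.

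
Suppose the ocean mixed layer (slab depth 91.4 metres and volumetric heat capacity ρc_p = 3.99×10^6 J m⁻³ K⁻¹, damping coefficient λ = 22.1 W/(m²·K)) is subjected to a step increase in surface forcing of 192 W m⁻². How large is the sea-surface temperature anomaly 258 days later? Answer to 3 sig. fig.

Areal heat capacity C = ρc_p × D = 3.99×10^6 × 91.4 = 3.65×10^8 J/(m^2 K).
τ = C / λ = 3.65×10^8 / 22.1 = 1.65×10^7 s.
Equilibrium anomaly ΔT_eq = F / λ = 192 / 22.1 = 8.69 K.
t = 258 days = 2.23×10^7 s, so t/τ = 1.35.
ΔT(t) = ΔT_eq (1 − e^(−t/τ)) = 8.69 × (1 − e^−1.35) = 6.44 K.

6.44 K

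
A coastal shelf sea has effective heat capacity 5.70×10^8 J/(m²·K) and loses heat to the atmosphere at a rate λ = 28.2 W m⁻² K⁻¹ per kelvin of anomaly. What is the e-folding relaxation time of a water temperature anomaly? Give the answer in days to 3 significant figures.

234 days

Areal heat capacity C = 5.70×10^8 J/(m²·K) (given).
Relaxation time τ = C / λ = 5.70×10^8 / 28.2 = 2.02×10^7 s.
In days: 2.02×10^7 s / (86400 s/day) = 234 days.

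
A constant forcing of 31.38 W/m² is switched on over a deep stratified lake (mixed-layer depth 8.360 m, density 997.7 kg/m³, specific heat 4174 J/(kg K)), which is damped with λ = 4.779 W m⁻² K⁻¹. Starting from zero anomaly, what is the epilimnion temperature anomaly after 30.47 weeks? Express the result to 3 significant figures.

6.04 K

Areal heat capacity C = ρ c_p D = 997.7 × 4174 × 8.360 = 3.48×10^7 J/(m²·K).
τ = C / λ = 3.48×10^7 / 4.779 = 7.28×10^6 s.
Equilibrium anomaly ΔT_eq = F / λ = 31.38 / 4.779 = 6.57 K.
t = 30.47 weeks = 1.84×10^7 s, so t/τ = 2.53.
ΔT(t) = ΔT_eq (1 − e^(−t/τ)) = 6.57 × (1 − e^−2.53) = 6.04 K.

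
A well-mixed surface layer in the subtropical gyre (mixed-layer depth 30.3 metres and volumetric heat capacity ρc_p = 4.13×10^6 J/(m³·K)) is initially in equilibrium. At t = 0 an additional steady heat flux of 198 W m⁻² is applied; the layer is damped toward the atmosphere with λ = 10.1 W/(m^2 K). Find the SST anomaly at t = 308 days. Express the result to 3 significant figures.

Areal heat capacity C = ρc_p × D = 4.13×10^6 × 30.3 = 1.25×10^8 J/(m²·K).
τ = C / λ = 1.25×10^8 / 10.1 = 1.24×10^7 s.
Equilibrium anomaly ΔT_eq = F / λ = 198 / 10.1 = 19.6 K.
t = 308 days = 2.66×10^7 s, so t/τ = 2.15.
ΔT(t) = ΔT_eq (1 − e^(−t/τ)) = 19.6 × (1 − e^−2.15) = 17.3 K.

17.3 K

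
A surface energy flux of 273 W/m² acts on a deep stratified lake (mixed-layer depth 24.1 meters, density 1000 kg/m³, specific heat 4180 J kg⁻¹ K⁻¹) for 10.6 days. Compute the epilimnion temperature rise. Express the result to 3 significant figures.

2.48 K

Areal heat capacity C = ρ c_p D = 1000 × 4180 × 24.1 = 1.01×10^8 J m⁻² K⁻¹.
Net heat input Q = F Δt = 273 × (10.6 days × 86400 s/day) = 2.50×10^8 J/m².
ΔT = Q / C = 2.50×10^8 / 1.01×10^8 = 2.48 K.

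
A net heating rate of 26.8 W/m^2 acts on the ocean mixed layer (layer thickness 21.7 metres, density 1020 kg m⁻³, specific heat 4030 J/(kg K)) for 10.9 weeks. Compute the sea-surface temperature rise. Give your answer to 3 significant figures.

1.98 K

Areal heat capacity C = ρ c_p D = 1020 × 4030 × 21.7 = 8.92×10^7 J m⁻² K⁻¹.
Net heat input Q = F Δt = 26.8 × (10.9 weeks × 6.048×10^5 s/week) = 1.77×10^8 J/m².
ΔT = Q / C = 1.77×10^8 / 8.92×10^7 = 1.98 K.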